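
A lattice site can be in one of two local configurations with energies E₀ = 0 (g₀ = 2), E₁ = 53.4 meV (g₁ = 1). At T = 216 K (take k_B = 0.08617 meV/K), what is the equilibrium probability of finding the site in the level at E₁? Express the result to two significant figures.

k_BT = 0.08617 × 216 K = 18.61 meV.
Eᵢ/kT = 0, 2.869.
Z = Σ gᵢe^(−Eᵢ/kT) = 2·e^(−0) + 1·e^(−2.869) = 2.000 + 0.05676 = 2.057.
P₁ = g₁ e^(−E₁/kT) / Z = 0.05676/2.057 = 0.028.

0.028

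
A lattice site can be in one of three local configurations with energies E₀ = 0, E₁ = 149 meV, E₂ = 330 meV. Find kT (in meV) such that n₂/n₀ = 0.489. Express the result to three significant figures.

461 meV

n₂/n₀ = exp[−(E₂−E₀)/kT] = 0.489.
⇒ (E₂−E₀)/kT = ln(1/0.489) = ln(2.0450) = 0.71540.
kT = 330 meV / 0.71540 = 461 meV.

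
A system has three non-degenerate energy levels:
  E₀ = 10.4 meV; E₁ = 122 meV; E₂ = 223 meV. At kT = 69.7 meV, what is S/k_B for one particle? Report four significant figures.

0.5965

Eᵢ/kT = 0.149211, 1.75036, 3.19943.
Z = Σ e^(−Eᵢ/kT) = e^(−0.149211) + e^(−1.75036) + e^(−3.19943) = 0.861387 + 0.173711 + 0.0407854 = 1.07588.
⟨E⟩ = Σ EᵢPᵢ = 36.4783 meV.
S/k_B = ln Z + ⟨E⟩/kT = ln(1.07588) + 36.4783/69.7 = 0.0731389 + 0.523362 = 0.5965.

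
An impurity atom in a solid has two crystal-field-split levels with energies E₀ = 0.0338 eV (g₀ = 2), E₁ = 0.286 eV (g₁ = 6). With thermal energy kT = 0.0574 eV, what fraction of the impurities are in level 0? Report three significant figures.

Eᵢ/kT = 0.58885, 4.9826.
Z = Σ gᵢe^(−Eᵢ/kT) = 2·e^(−0.58885) + 6·e^(−4.9826) = 1.1099 + 0.041137 = 1.1510.
P₀ = g₀ e^(−E₀/kT) / Z = 1.1099/1.1510 = 0.964.

0.964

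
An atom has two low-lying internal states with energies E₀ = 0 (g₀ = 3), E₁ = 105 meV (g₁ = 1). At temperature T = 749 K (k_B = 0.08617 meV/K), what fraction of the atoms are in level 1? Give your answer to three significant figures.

k_BT = 0.08617 × 749 K = 64.541 meV.
Eᵢ/kT = 0, 1.6269.
Z = Σ gᵢe^(−Eᵢ/kT) = 3·e^(−0) + 1·e^(−1.6269) = 3.0000 + 0.19654 = 3.1965.
P₁ = g₁ e^(−E₁/kT) / Z = 0.19654/3.1965 = 0.0615.

0.0615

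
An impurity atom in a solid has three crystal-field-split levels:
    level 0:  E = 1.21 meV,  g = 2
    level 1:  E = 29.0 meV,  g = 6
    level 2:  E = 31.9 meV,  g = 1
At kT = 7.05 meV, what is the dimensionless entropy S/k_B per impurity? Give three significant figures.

0.998

Eᵢ/kT = 0.17163, 4.1135, 4.5248.
Z = Σ gᵢe^(−Eᵢ/kT) = 2·e^(−0.17163) + 6·e^(−4.1135) + 1·e^(−4.5248) = 1.6846 + 0.098103 + 0.010837 = 1.7935.
⟨E⟩ = Σ EᵢPᵢ = 2.9156 meV.
S/k_B = ln Z + ⟨E⟩/kT = ln(1.7935) + 2.9156/7.05 = 0.58417 + 0.41356 = 0.998.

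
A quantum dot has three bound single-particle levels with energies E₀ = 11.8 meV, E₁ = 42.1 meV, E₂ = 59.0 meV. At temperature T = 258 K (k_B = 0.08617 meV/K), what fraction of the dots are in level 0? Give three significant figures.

k_BT = 0.08617 × 258 K = 22.232 meV.
Eᵢ/kT = 0.53077, 1.8937, 2.6538.
Z = Σ e^(−Eᵢ/kT) = e^(−0.53077) + e^(−1.8937) + e^(−2.6538) = 0.58815 + 0.15051 + 0.070383 = 0.80904.
P₀ = e^(−E₀/kT) / Z = 0.58815/0.80904 = 0.727.

0.727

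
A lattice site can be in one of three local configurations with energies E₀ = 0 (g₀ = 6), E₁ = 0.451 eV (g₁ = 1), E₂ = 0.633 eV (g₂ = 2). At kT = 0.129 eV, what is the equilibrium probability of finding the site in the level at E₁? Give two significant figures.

0.0050

Eᵢ/kT = 0, 3.496, 4.907.
Z = Σ gᵢe^(−Eᵢ/kT) = 6·e^(−0) + 1·e^(−3.496) + 2·e^(−4.907) = 6.000 + 0.03032 + 0.01479 = 6.045.
P₁ = g₁ e^(−E₁/kT) / Z = 0.03032/6.045 = 0.0050.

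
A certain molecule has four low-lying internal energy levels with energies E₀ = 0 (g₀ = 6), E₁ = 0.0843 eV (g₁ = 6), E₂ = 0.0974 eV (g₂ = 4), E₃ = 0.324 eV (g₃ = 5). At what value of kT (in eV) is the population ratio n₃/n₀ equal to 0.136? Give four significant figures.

n₃/n₀ = (g₃/g₀) exp[−(E₃−E₀)/kT] = 0.136.
⇒ (E₃−E₀)/kT = ln((5/6)/0.136) = ln(6.12745) = 1.81278.
kT = 0.324 eV / 1.81278 = 0.1787 eV.

0.1787 eV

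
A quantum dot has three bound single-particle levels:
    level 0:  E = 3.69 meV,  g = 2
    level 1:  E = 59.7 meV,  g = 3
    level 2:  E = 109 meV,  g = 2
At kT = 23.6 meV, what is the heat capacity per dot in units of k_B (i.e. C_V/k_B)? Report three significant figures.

0.773

Eᵢ/kT = 0.15636, 2.5297, 4.6186.
Z = Σ gᵢe^(−Eᵢ/kT) = 2·e^(−0.15636) + 3·e^(−2.5297) + 2·e^(−4.6186) = 1.7105 + 0.23905 + 0.019733 = 1.9693.
⟨E⟩ = 11.544 meV, ⟨E²⟩ = 563.52 meV².
C_V/k_B = (⟨E²⟩ − ⟨E⟩²)/(kT)² = (563.52 − 133.26)/556.96 = 0.773.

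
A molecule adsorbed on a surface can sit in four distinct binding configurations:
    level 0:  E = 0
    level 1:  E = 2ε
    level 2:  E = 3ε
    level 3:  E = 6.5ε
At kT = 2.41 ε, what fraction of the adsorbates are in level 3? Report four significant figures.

0.03762

Eᵢ/kT = 0, 0.829876, 1.24481, 2.69710.
Z = Σ e^(−Eᵢ/kT) = e^(−0) + e^(−0.829876) + e^(−1.24481) + e^(−2.69710) = 1.00000 + 0.436103 + 0.287996 + 0.0674007 = 1.79150.
P₃ = e^(−E₃/kT) / Z = 0.0674007/1.79150 = 0.03762.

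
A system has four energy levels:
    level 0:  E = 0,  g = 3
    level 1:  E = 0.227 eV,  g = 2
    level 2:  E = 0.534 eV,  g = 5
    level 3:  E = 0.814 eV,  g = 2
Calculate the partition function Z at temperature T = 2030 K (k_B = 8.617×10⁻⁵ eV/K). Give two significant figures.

Z = 3.8

k_BT = 8.617×10⁻⁵ × 2030 K = 0.1749 eV.
Eᵢ/kT = 0, 1.298, 3.053, 4.654.
Z = Σ gᵢe^(−Eᵢ/kT) = 3·e^(−0) + 2·e^(−1.298) + 5·e^(−3.053) + 2·e^(−4.654) = 3.000 + 0.5462 + 0.2361 + 0.01905 = 3.801.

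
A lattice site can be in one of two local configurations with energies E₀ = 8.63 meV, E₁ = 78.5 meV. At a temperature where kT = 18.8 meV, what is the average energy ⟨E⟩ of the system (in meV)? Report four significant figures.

Eᵢ/kT = 0.459043, 4.17553.
Z = Σ e^(−Eᵢ/kT) = e^(−0.459043) + e^(−4.17553) = 0.631888 + 0.0153670 = 0.647255.
⟨E⟩ = Σ Eᵢ e^(−Eᵢ/kT) / Z = (8.63·0.631888 + 78.5·0.0153670) / 0.647255 = 10.29 meV.

10.29 meV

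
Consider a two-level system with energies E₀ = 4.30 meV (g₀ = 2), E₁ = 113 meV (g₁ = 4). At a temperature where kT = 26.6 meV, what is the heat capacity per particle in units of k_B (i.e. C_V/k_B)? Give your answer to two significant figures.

0.53

Eᵢ/kT = 0.1617, 4.248.
Z = Σ gᵢe^(−Eᵢ/kT) = 2·e^(−0.1617) + 4·e^(−4.248) = 1.701 + 0.05717 = 1.758.
⟨E⟩ = 7.835 meV, ⟨E²⟩ = 433.1 meV².
C_V/k_B = (⟨E²⟩ − ⟨E⟩²)/(kT)² = (433.1 − 61.39)/707.6 = 0.53.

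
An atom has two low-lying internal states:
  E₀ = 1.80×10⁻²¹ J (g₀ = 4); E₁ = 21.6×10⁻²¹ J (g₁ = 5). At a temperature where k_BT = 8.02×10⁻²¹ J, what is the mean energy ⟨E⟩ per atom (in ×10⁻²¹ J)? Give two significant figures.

3.7 ×10⁻²¹ J

Eᵢ/kT = 0.2244, 2.693.
Z = Σ gᵢe^(−Eᵢ/kT) = 4·e^(−0.2244) + 5·e^(−2.693) = 3.196 + 0.3384 = 3.534.
⟨E⟩ = Σ Eᵢ gᵢe^(−Eᵢ/kT) / Z = (1.80·3.196 + 21.6·0.3384) / 3.534 = 3.7 ×10⁻²¹ J.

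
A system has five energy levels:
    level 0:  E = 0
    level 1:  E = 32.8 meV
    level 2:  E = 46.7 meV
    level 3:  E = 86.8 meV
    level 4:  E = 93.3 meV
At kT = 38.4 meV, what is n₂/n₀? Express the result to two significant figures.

n₂/n₀ = exp[−(E₂−E₀)/kT] = exp(−(46.7 meV)/(38.4 meV)) = exp(-1.216) = 0.30.

0.30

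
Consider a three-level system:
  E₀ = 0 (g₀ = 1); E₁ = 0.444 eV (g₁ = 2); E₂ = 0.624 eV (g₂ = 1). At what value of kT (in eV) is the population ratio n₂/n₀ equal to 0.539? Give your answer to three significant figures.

n₂/n₀ = (g₂/g₀) exp[−(E₂−E₀)/kT] = 0.539.
⇒ (E₂−E₀)/kT = ln((1/1)/0.539) = ln(1.8553) = 0.61805.
kT = 0.624 eV / 0.61805 = 1.01 eV.

1.01 eV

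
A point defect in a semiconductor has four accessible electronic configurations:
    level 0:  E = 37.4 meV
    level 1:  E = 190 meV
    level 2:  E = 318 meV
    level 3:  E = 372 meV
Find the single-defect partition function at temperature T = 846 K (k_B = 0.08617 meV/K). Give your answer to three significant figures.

Z = 0.691

k_BT = 0.08617 × 846 K = 72.900 meV.
Eᵢ/kT = 0.51303, 2.6063, 4.3621, 5.1029.
Z = Σ e^(−Eᵢ/kT) = e^(−0.51303) + e^(−2.6063) + e^(−4.3621) + e^(−5.1029) = 0.59868 + 0.073807 + 0.012752 + 0.0060791 = 0.69132.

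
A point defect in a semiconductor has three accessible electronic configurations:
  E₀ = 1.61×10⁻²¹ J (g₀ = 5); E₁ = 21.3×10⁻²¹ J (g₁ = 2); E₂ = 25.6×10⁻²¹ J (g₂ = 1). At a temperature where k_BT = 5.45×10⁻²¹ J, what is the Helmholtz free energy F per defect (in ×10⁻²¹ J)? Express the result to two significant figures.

-7.2 ×10⁻²¹ J

Eᵢ/kT = 0.2954, 3.908, 4.697.
Z = Σ gᵢe^(−Eᵢ/kT) = 5·e^(−0.2954) + 2·e^(−3.908) + 1·e^(−4.697) = 3.721 + 0.04016 + 0.009123 = 3.770.
F = −kT ln Z = −5.45 × ln(3.770) = −5.45 × 1.327 = -7.2 ×10⁻²¹ J.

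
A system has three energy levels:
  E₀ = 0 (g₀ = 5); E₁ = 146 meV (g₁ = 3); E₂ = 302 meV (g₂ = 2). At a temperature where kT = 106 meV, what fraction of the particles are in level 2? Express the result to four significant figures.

Eᵢ/kT = 0, 1.37736, 2.84906.
Z = Σ gᵢe^(−Eᵢ/kT) = 5·e^(−0) + 3·e^(−1.37736) + 2·e^(−2.84906) = 5.00000 + 0.756731 + 0.115797 = 5.87253.
P₂ = g₂ e^(−E₂/kT) / Z = 0.115797/5.87253 = 0.01972.

0.01972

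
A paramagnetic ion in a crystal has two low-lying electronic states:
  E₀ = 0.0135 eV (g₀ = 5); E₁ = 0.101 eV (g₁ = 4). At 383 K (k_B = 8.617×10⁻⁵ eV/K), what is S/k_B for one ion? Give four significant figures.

k_BT = 8.617×10⁻⁵ × 383 K = 0.0330031 eV.
Eᵢ/kT = 0.409052, 3.06032.
Z = Σ gᵢe^(−Eᵢ/kT) = 5·e^(−0.409052) + 4·e^(−3.06032) = 3.32140 + 0.187491 = 3.50889.
⟨E⟩ = Σ EᵢPᵢ = 0.0181754 eV.
S/k_B = ln Z + ⟨E⟩/kT = ln(3.50889) + 0.0181754/0.0330031 = 1.25530 + 0.550718 = 1.806.

1.806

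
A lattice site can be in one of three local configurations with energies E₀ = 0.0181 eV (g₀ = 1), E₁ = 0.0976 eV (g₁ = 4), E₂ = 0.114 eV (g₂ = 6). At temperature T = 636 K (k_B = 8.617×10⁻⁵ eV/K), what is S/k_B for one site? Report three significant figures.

2.16

k_BT = 8.617×10⁻⁵ × 636 K = 0.054804 eV.
Eᵢ/kT = 0.33027, 1.7809, 2.0801.
Z = Σ gᵢe^(−Eᵢ/kT) = 1·e^(−0.33027) + 4·e^(−1.7809) + 6·e^(−2.0801) = 0.71873 + 0.67395 + 0.74951 = 2.1422.
⟨E⟩ = Σ EᵢPᵢ = 0.076664 eV.
S/k_B = ln Z + ⟨E⟩/kT = ln(2.1422) + 0.076664/0.054804 = 0.76183 + 1.3989 = 2.16.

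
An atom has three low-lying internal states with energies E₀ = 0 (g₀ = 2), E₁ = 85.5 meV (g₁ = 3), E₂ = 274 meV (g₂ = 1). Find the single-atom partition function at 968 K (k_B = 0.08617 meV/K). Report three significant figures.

Z = 3.11

k_BT = 0.08617 × 968 K = 83.413 meV.
Eᵢ/kT = 0, 1.0250, 3.2849.
Z = Σ gᵢe^(−Eᵢ/kT) = 2·e^(−0) + 3·e^(−1.0250) + 1·e^(−3.2849) = 2.0000 + 1.0764 + 0.037444 = 3.1138.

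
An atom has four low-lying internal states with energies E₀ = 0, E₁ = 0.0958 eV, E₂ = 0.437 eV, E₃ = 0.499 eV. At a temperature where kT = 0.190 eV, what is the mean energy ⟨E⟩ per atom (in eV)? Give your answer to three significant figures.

0.0776 eV

Eᵢ/kT = 0, 0.50421, 2.3000, 2.6263.
Z = Σ e^(−Eᵢ/kT) = e^(−0) + e^(−0.50421) + e^(−2.3000) + e^(−2.6263) = 1.0000 + 0.60398 + 0.10026 + 0.072346 = 1.7766.
⟨E⟩ = Σ Eᵢ e^(−Eᵢ/kT) / Z = (0·1.0000 + 0.0958·0.60398 + 0.437·0.10026 + 0.499·0.072346) / 1.7766 = 0.0776 eV.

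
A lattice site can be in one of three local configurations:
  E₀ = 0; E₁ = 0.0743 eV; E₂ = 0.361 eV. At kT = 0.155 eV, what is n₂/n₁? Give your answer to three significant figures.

n₂/n₁ = exp[−(E₂−E₁)/kT] = exp(−(0.2867 eV)/(0.155 eV)) = exp(-1.8497) = 0.157.

0.157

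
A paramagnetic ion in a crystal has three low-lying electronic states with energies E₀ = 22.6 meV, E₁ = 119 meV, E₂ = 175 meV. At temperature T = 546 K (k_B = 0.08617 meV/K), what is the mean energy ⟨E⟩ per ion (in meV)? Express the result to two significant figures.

38 meV

k_BT = 0.08617 × 546 K = 47.05 meV.
Eᵢ/kT = 0.4803, 2.529, 3.719.
Z = Σ e^(−Eᵢ/kT) = e^(−0.4803) + e^(−2.529) + e^(−3.719) = 0.6186 + 0.07974 + 0.02426 = 0.7226.
⟨E⟩ = Σ Eᵢ e^(−Eᵢ/kT) / Z = (22.6·0.6186 + 119·0.07974 + 175·0.02426) / 0.7226 = 38 meV.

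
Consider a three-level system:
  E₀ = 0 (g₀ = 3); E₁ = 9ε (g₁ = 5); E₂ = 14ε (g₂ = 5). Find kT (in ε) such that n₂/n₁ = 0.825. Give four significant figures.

25.99 ε

n₂/n₁ = (g₂/g₁) exp[−(E₂−E₁)/kT] = 0.825.
⇒ (E₂−E₁)/kT = ln((5/5)/0.825) = ln(1.21212) = 0.192371.
kT = 5ε / 0.192371 = 25.99 ε.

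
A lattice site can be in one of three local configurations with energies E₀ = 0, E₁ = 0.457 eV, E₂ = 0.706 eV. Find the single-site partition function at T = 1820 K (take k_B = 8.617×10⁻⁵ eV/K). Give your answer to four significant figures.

k_BT = 8.617×10⁻⁵ × 1820 K = 0.156829 eV.
Eᵢ/kT = 0, 2.91400, 4.50172.
Z = Σ e^(−Eᵢ/kT) = e^(−0) + e^(−2.91400) + e^(−4.50172) = 1.00000 + 0.0542583 + 0.0110899 = 1.06535.

Z = 1.065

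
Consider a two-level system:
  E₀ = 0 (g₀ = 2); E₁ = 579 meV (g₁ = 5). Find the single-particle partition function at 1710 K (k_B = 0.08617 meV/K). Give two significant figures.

Z = 2.1

k_BT = 0.08617 × 1710 K = 147.4 meV.
Eᵢ/kT = 0, 3.928.
Z = Σ gᵢe^(−Eᵢ/kT) = 2·e^(−0) + 5·e^(−3.928) = 2.000 + 0.09841 = 2.098.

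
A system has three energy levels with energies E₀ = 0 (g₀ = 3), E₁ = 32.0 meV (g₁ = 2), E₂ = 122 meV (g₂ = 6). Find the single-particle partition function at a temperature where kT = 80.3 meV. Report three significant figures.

Z = 5.66

Eᵢ/kT = 0, 0.39851, 1.5193.
Z = Σ gᵢe^(−Eᵢ/kT) = 3·e^(−0) + 2·e^(−0.39851) + 6·e^(−1.5193) = 3.0000 + 1.3426 + 1.3132 = 5.6558.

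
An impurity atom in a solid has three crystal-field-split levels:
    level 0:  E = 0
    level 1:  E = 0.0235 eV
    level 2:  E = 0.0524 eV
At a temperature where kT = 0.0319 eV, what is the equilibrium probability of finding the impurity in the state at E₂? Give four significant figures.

0.1157

Eᵢ/kT = 0, 0.736677, 1.64263.
Z = Σ e^(−Eᵢ/kT) = e^(−0) + e^(−0.736677) + e^(−1.64263) = 1.00000 + 0.478702 + 0.193471 = 1.67217.
P₂ = e^(−E₂/kT) / Z = 0.193471/1.67217 = 0.1157.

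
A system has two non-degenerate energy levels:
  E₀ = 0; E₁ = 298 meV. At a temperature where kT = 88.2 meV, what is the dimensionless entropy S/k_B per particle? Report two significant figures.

Eᵢ/kT = 0, 3.379.
Z = Σ e^(−Eᵢ/kT) = e^(−0) + e^(−3.379) = 1.000 + 0.03408 = 1.034.
⟨E⟩ = Σ EᵢPᵢ = 9.822 meV.
S/k_B = ln Z + ⟨E⟩/kT = ln(1.034) + 9.822/88.2 = 0.03343 + 0.1114 = 0.14.

0.14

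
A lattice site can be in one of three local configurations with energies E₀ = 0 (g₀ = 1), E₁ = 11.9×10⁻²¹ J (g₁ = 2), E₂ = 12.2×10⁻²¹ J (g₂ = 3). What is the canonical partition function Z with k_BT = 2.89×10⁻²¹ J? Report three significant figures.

Eᵢ/kT = 0, 4.1176, 4.2215.
Z = Σ gᵢe^(−Eᵢ/kT) = 1·e^(−0) + 2·e^(−4.1176) + 3·e^(−4.2215) = 1.0000 + 0.032567 + 0.044030 = 1.0766.

Z = 1.08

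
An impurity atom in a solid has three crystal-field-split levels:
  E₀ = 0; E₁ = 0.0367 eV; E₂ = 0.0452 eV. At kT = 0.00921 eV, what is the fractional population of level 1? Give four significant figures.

Eᵢ/kT = 0, 3.98480, 4.90771.
Z = Σ e^(−Eᵢ/kT) = e^(−0) + e^(−3.98480) + e^(−4.90771) = 1.00000 + 0.0185962 + 0.00738939 = 1.02599.
P₁ = e^(−E₁/kT) / Z = 0.0185962/1.02599 = 0.01813.

0.01813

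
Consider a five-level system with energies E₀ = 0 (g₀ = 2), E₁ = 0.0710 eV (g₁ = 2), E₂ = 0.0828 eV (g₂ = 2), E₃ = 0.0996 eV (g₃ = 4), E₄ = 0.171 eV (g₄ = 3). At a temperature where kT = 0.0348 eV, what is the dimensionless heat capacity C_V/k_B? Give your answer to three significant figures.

Eᵢ/kT = 0, 2.0402, 2.3793, 2.8621, 4.9138.
Z = Σ gᵢe^(−Eᵢ/kT) = 2·e^(−0) + 2·e^(−2.0402) + 2·e^(−2.3793) + 4·e^(−2.8621) + 3·e^(−4.9138) = 2.0000 + 0.26001 + 0.18523 + 0.22859 + 0.022034 = 2.6959.
⟨E⟩ = 0.022380 eV, ⟨E²⟩ = 0.0020374 eV².
C_V/k_B = (⟨E²⟩ − ⟨E⟩²)/(kT)² = (0.0020374 − 0.00050086)/0.0012110 = 1.27.

1.27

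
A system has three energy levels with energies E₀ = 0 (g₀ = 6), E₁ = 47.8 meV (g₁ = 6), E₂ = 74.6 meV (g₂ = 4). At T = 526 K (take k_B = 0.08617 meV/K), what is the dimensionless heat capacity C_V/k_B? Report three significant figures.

0.344

k_BT = 0.08617 × 526 K = 45.325 meV.
Eᵢ/kT = 0, 1.0546, 1.6459.
Z = Σ gᵢe^(−Eᵢ/kT) = 6·e^(−0) + 6·e^(−1.0546) + 4·e^(−1.6459) = 6.0000 + 2.0900 + 0.77136 = 8.8614.
⟨E⟩ = 17.768 meV, ⟨E²⟩ = 1023.3 meV².
C_V/k_B = (⟨E²⟩ − ⟨E⟩²)/(kT)² = (1023.3 − 315.70)/2054.4 = 0.344.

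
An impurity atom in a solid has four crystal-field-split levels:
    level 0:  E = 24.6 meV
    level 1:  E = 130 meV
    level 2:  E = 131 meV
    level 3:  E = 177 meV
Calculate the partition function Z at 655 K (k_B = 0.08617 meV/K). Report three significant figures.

Z = 0.888

k_BT = 0.08617 × 655 K = 56.441 meV.
Eᵢ/kT = 0.43585, 2.3033, 2.3210, 3.1360.
Z = Σ e^(−Eᵢ/kT) = e^(−0.43585) + e^(−2.3033) + e^(−2.3210) + e^(−3.1360) = 0.64671 + 0.099929 + 0.098175 + 0.043456 = 0.88827.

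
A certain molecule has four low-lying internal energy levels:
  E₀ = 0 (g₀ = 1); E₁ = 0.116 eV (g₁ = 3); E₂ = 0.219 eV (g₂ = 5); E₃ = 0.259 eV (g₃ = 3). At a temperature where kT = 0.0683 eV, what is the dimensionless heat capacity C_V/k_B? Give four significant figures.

Eᵢ/kT = 0, 1.69839, 3.20644, 3.79209.
Z = Σ gᵢe^(−Eᵢ/kT) = 1·e^(−0) + 3·e^(−1.69839) + 5·e^(−3.20644) + 3·e^(−3.79209) = 1.00000 + 0.548934 + 0.202503 + 0.0676453 = 1.81908.
⟨E⟩ = 0.0690155 eV, ⟨E²⟩ = 0.0118942 eV².
C_V/k_B = (⟨E²⟩ − ⟨E⟩²)/(kT)² = (0.0118942 − 0.00476314)/0.00466489 = 1.529.

1.529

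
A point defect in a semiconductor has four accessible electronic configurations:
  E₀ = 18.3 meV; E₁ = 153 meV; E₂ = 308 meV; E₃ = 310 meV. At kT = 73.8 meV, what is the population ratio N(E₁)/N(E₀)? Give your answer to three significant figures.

0.161

n₁/n₀ = exp[−(E₁−E₀)/kT] = exp(−(134.7 meV)/(73.8 meV)) = exp(-1.8252) = 0.161.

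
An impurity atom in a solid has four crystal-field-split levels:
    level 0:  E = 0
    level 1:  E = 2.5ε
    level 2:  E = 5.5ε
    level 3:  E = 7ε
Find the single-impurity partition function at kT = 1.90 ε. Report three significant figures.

Z = 1.35

Eᵢ/kT = 0, 1.3158, 2.8947, 3.6842.
Z = Σ e^(−Eᵢ/kT) = e^(−0) + e^(−1.3158) + e^(−2.8947) + e^(−3.6842) = 1.0000 + 0.26826 + 0.055316 + 0.025117 = 1.3487.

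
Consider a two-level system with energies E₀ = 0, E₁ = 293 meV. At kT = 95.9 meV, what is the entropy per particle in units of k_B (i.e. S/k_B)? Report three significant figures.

0.183

Eᵢ/kT = 0, 3.0553.
Z = Σ e^(−Eᵢ/kT) = e^(−0) + e^(−3.0553) = 1.0000 + 0.047109 = 1.0471.
⟨E⟩ = Σ EᵢPᵢ = 13.182 meV.
S/k_B = ln Z + ⟨E⟩/kT = ln(1.0471) + 13.182/95.9 = 0.046024 + 0.13746 = 0.183.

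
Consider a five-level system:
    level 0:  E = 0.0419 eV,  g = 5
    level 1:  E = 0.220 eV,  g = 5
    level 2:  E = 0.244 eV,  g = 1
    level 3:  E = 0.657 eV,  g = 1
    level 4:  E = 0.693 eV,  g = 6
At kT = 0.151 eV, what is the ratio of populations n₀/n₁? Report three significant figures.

3.25

n₀/n₁ = (g₀/g₁) exp[−(E₀−E₁)/kT] = (5/5) × exp(−(-0.1781 eV)/(0.151 eV)) = (5/5) × exp(1.1795) = 3.25.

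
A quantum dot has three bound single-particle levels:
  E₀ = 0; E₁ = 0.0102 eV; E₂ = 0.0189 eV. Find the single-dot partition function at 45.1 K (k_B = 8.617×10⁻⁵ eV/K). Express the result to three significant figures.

k_BT = 8.617×10⁻⁵ × 45.1 K = 0.0038863 eV.
Eᵢ/kT = 0, 2.6246, 4.8632.
Z = Σ e^(−Eᵢ/kT) = e^(−0) + e^(−2.6246) + e^(−4.8632) = 1.0000 + 0.072469 + 0.0077257 = 1.0802.

Z = 1.08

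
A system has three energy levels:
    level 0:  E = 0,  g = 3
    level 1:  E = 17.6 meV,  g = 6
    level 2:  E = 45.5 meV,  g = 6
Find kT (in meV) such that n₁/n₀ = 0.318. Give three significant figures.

n₁/n₀ = (g₁/g₀) exp[−(E₁−E₀)/kT] = 0.318.
⇒ (E₁−E₀)/kT = ln((6/3)/0.318) = ln(6.2893) = 1.8388.
kT = 17.6 meV / 1.8388 = 9.57 meV.

9.57 meV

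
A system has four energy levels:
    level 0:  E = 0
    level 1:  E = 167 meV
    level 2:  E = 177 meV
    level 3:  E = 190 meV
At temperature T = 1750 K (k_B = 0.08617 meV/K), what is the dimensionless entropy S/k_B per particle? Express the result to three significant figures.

k_BT = 0.08617 × 1750 K = 150.80 meV.
Eᵢ/kT = 0, 1.1074, 1.1737, 1.2599.
Z = Σ e^(−Eᵢ/kT) = e^(−0) + e^(−1.1074) + e^(−1.1737) + e^(−1.2599) = 1.0000 + 0.33042 + 0.30922 + 0.28368 = 1.9233.
⟨E⟩ = Σ EᵢPᵢ = 85.172 meV.
S/k_B = ln Z + ⟨E⟩/kT = ln(1.9233) + 85.172/150.80 = 0.65404 + 0.56480 = 1.22.

1.22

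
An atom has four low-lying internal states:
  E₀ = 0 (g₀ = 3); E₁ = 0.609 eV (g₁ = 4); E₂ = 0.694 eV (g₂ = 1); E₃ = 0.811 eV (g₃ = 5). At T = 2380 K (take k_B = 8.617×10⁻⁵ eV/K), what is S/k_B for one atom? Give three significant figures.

k_BT = 8.617×10⁻⁵ × 2380 K = 0.20508 eV.
Eᵢ/kT = 0, 2.9696, 3.3840, 3.9546.
Z = Σ gᵢe^(−Eᵢ/kT) = 3·e^(−0) + 4·e^(−2.9696) + 1·e^(−3.3840) + 5·e^(−3.9546) = 3.0000 + 0.20530 + 0.033912 + 0.095832 = 3.3350.
⟨E⟩ = Σ EᵢPᵢ = 0.067851 eV.
S/k_B = ln Z + ⟨E⟩/kT = ln(3.3350) + 0.067851/0.20508 = 1.2045 + 0.33085 = 1.54.

1.54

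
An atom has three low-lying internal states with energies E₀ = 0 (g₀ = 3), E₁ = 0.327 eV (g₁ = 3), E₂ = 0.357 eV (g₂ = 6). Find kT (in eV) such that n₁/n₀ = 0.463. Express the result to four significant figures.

n₁/n₀ = (g₁/g₀) exp[−(E₁−E₀)/kT] = 0.463.
⇒ (E₁−E₀)/kT = ln((3/3)/0.463) = ln(2.15983) = 0.770030.
kT = 0.327 eV / 0.770030 = 0.4247 eV.

0.4247 eV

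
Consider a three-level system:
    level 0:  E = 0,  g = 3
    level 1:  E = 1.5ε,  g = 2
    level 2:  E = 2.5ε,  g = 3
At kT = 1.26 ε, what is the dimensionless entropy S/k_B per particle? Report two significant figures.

1.8

Eᵢ/kT = 0, 1.190, 1.984.
Z = Σ gᵢe^(−Eᵢ/kT) = 3·e^(−0) + 2·e^(−1.190) + 3·e^(−1.984) = 3.000 + 0.6084 + 0.4126 = 4.021.
⟨E⟩ = Σ EᵢPᵢ = 0.4835 ε.
S/k_B = ln Z + ⟨E⟩/kT = ln(4.021) + 0.4835/1.26 = 1.392 + 0.3837 = 1.8.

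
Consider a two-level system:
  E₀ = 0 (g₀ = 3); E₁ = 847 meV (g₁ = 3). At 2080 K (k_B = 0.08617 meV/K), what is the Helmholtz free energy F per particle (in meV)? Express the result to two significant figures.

k_BT = 0.08617 × 2080 K = 179.2 meV.
Eᵢ/kT = 0, 4.727.
Z = Σ gᵢe^(−Eᵢ/kT) = 3·e^(−0) + 3·e^(−4.727) = 3.000 + 0.02656 = 3.027.
F = −kT ln Z = −179.2 × ln(3.027) = −179.2 × 1.108 = -200 meV.

-200 meV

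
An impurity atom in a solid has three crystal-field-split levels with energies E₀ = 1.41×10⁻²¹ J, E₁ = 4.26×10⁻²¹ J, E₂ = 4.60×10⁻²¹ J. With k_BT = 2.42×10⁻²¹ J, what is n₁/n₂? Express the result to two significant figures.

n₁/n₂ = exp[−(E₁−E₂)/kT] = exp(−(-0.34 ×10⁻²¹ J)/(2.42 ×10⁻²¹ J)) = exp(0.1405) = 1.2.

1.2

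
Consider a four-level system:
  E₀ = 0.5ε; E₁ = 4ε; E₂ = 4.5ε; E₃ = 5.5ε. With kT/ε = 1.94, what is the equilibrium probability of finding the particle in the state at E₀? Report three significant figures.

Eᵢ/kT = 0.25773, 2.0619, 2.3196, 2.8351.
Z = Σ e^(−Eᵢ/kT) = e^(−0.25773) + e^(−2.0619) + e^(−2.3196) + e^(−2.8351) = 0.77280 + 0.12721 + 0.098313 + 0.058713 = 1.0570.
P₀ = e^(−E₀/kT) / Z = 0.77280/1.0570 = 0.731.

0.731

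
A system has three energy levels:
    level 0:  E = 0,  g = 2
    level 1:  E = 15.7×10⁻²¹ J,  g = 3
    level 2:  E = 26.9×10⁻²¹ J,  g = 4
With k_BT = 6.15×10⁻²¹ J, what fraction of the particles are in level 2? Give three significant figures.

Eᵢ/kT = 0, 2.5528, 4.3740.
Z = Σ gᵢe^(−Eᵢ/kT) = 2·e^(−0) + 3·e^(−2.5528) + 4·e^(−4.3740) = 2.0000 + 0.23359 + 0.050403 = 2.2840.
P₂ = g₂ e^(−E₂/kT) / Z = 0.050403/2.2840 = 0.0221.

0.0221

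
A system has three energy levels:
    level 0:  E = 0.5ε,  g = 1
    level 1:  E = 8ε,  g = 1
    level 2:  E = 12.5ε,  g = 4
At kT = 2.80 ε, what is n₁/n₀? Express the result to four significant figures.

0.06866

n₁/n₀ = (g₁/g₀) exp[−(E₁−E₀)/kT] = (1/1) × exp(−(7.5ε)/(2.80ε)) = (1/1) × exp(-2.67857) = 0.06866.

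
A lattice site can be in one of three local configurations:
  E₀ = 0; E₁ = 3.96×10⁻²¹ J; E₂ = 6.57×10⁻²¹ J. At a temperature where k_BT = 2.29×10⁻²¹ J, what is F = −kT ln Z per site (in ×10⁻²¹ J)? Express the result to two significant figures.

-0.48 ×10⁻²¹ J

Eᵢ/kT = 0, 1.729, 2.869.
Z = Σ e^(−Eᵢ/kT) = e^(−0) + e^(−1.729) + e^(−2.869) = 1.000 + 0.1775 + 0.05676 = 1.234.
F = −kT ln Z = −2.29 × ln(1.234) = −2.29 × 0.2103 = -0.48 ×10⁻²¹ J.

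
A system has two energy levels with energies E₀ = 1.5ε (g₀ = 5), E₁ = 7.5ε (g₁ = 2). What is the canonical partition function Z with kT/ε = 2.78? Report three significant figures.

Eᵢ/kT = 0.53957, 2.6978.
Z = Σ gᵢe^(−Eᵢ/kT) = 5·e^(−0.53957) + 2·e^(−2.6978) = 2.9150 + 0.13471 = 3.0497.

Z = 3.05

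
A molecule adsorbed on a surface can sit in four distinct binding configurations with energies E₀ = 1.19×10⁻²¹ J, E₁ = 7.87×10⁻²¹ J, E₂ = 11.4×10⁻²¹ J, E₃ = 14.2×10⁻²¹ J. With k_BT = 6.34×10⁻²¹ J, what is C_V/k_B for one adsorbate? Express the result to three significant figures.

0.540

Eᵢ/kT = 0.18770, 1.2413, 1.7981, 2.2397.
Z = Σ e^(−Eᵢ/kT) = e^(−0.18770) + e^(−1.2413) + e^(−1.7981) + e^(−2.2397) = 0.82886 + 0.28901 + 0.16561 + 0.10649 = 1.3900.
⟨E⟩ = 4.7921, ⟨E²⟩ = 44.654.
C_V/k_B = (⟨E²⟩ − ⟨E⟩²)/(kT)² = (44.654 − 22.964)/40.196 = 0.540.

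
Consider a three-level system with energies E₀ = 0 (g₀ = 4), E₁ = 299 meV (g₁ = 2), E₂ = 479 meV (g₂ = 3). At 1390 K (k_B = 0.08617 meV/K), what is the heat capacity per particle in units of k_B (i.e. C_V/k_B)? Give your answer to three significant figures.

0.429

k_BT = 0.08617 × 1390 K = 119.78 meV.
Eᵢ/kT = 0, 2.4962, 3.9990.
Z = Σ gᵢe^(−Eᵢ/kT) = 4·e^(−0) + 2·e^(−2.4962) + 3·e^(−3.9990) = 4.0000 + 0.16480 + 0.055002 = 4.2198.
⟨E⟩ = 17.921 meV, ⟨E²⟩ = 6482.1 meV².
C_V/k_B = (⟨E²⟩ − ⟨E⟩²)/(kT)² = (6482.1 − 321.16)/14347 = 0.429.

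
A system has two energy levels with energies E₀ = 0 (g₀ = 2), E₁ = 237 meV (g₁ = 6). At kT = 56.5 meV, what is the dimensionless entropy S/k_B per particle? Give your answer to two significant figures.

0.92

Eᵢ/kT = 0, 4.195.
Z = Σ gᵢe^(−Eᵢ/kT) = 2·e^(−0) + 6·e^(−4.195) = 2.000 + 0.09042 = 2.090.
⟨E⟩ = Σ EᵢPᵢ = 10.25 meV.
S/k_B = ln Z + ⟨E⟩/kT = ln(2.090) + 10.25/56.5 = 0.7372 + 0.1814 = 0.92.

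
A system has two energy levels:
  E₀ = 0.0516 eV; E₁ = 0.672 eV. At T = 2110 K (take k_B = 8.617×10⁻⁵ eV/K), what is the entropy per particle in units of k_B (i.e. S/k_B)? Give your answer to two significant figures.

0.14

k_BT = 8.617×10⁻⁵ × 2110 K = 0.1818 eV.
Eᵢ/kT = 0.2838, 3.696.
Z = Σ e^(−Eᵢ/kT) = e^(−0.2838) + e^(−3.696) = 0.7529 + 0.02482 = 0.7777.
⟨E⟩ = Σ EᵢPᵢ = 0.07140 eV.
S/k_B = ln Z + ⟨E⟩/kT = ln(0.7777) + 0.07140/0.1818 = -0.2514 + 0.3927 = 0.14.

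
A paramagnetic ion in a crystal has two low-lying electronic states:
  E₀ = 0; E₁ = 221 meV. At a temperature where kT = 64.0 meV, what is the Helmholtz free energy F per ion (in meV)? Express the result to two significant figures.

-2.0 meV

Eᵢ/kT = 0, 3.453.
Z = Σ e^(−Eᵢ/kT) = e^(−0) + e^(−3.453) = 1.000 + 0.03165 = 1.032.
F = −kT ln Z = −64.0 × ln(1.032) = −64.0 × 0.03150 = -2.0 meV.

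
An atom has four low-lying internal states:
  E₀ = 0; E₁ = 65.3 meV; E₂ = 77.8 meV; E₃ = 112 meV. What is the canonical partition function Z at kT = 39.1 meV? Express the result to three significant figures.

Z = 1.38

Eᵢ/kT = 0, 1.6701, 1.9898, 2.8645.
Z = Σ e^(−Eᵢ/kT) = e^(−0) + e^(−1.6701) + e^(−1.9898) + e^(−2.8645) = 1.0000 + 0.18823 + 0.13672 + 0.057012 = 1.3820.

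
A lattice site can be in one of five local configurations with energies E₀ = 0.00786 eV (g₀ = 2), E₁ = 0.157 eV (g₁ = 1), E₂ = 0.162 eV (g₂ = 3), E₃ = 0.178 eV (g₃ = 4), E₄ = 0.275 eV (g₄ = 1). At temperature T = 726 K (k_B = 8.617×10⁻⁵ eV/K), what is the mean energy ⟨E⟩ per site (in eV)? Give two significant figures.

k_BT = 8.617×10⁻⁵ × 726 K = 0.06256 eV.
Eᵢ/kT = 0.1256, 2.510, 2.590, 2.845, 4.396.
Z = Σ gᵢe^(−Eᵢ/kT) = 2·e^(−0.1256) + 1·e^(−2.510) + 3·e^(−2.590) + 4·e^(−2.845) + 1·e^(−4.396) = 1.764 + 0.08127 + 0.2251 + 0.2325 + 0.01233 = 2.315.
⟨E⟩ = Σ Eᵢ gᵢe^(−Eᵢ/kT) / Z = (0.00786·1.764 + 0.157·0.08127 + 0.162·0.2251 + 0.178·0.2325 + 0.275·0.01233) / 2.315 = 0.047 eV.

0.047 eV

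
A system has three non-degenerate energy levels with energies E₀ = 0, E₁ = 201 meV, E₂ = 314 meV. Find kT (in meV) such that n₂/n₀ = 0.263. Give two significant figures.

240 meV

n₂/n₀ = exp[−(E₂−E₀)/kT] = 0.263.
⇒ (E₂−E₀)/kT = ln(1/0.263) = ln(3.802) = 1.336.
kT = 314 meV / 1.336 = 240 meV.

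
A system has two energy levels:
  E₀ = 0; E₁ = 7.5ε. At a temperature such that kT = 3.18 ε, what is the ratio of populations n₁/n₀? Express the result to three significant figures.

n₁/n₀ = exp[−(E₁−E₀)/kT] = exp(−(7.5ε)/(3.18ε)) = exp(-2.3585) = 0.0946.

0.0946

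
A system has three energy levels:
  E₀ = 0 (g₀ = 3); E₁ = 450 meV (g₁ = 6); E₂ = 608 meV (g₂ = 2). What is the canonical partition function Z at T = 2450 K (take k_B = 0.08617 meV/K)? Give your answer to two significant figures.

k_BT = 0.08617 × 2450 K = 211.1 meV.
Eᵢ/kT = 0, 2.132, 2.880.
Z = Σ gᵢe^(−Eᵢ/kT) = 3·e^(−0) + 6·e^(−2.132) + 2·e^(−2.880) = 3.000 + 0.7116 + 0.1123 = 3.824.

Z = 3.8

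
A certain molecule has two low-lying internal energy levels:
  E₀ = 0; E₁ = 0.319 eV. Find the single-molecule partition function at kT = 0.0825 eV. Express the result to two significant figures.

Eᵢ/kT = 0, 3.867.
Z = Σ e^(−Eᵢ/kT) = e^(−0) + e^(−3.867) = 1.000 + 0.02092 = 1.021.

Z = 1.0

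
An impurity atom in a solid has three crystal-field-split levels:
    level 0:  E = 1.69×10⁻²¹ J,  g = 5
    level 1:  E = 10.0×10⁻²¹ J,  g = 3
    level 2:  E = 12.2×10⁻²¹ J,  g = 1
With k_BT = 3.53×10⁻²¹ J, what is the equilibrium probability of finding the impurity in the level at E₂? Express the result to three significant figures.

Eᵢ/kT = 0.47875, 2.8329, 3.4561.
Z = Σ gᵢe^(−Eᵢ/kT) = 5·e^(−0.47875) + 3·e^(−2.8329) + 1·e^(−3.4561) = 3.0978 + 0.17653 + 0.031553 = 3.3059.
P₂ = g₂ e^(−E₂/kT) / Z = 0.031553/3.3059 = 0.00954.

0.00954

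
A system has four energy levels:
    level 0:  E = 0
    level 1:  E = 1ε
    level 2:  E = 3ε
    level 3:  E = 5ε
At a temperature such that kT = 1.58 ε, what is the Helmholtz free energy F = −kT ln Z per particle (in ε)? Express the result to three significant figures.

-0.860 ε

Eᵢ/kT = 0, 0.63291, 1.8987, 3.1646.
Z = Σ e^(−Eᵢ/kT) = e^(−0) + e^(−0.63291) + e^(−1.8987) + e^(−3.1646) = 1.0000 + 0.53104 + 0.14976 + 0.042231 = 1.7230.
F = −kT ln Z = −1.58 × ln(1.7230) = −1.58 × 0.54407 = -0.860 ε.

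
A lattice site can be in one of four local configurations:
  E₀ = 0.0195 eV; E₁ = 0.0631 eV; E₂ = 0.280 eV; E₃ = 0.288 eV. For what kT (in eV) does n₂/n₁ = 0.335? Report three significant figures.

0.198 eV

n₂/n₁ = exp[−(E₂−E₁)/kT] = 0.335.
⇒ (E₂−E₁)/kT = ln(1/0.335) = ln(2.9851) = 1.0936.
kT = 0.2169 eV / 1.0936 = 0.198 eV.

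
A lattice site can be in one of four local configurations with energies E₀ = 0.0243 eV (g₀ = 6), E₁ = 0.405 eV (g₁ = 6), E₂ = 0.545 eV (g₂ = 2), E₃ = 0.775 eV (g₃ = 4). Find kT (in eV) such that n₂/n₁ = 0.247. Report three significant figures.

n₂/n₁ = (g₂/g₁) exp[−(E₂−E₁)/kT] = 0.247.
⇒ (E₂−E₁)/kT = ln((2/6)/0.247) = ln(1.3495) = 0.29973.
kT = 0.140 eV / 0.29973 = 0.467 eV.

0.467 eV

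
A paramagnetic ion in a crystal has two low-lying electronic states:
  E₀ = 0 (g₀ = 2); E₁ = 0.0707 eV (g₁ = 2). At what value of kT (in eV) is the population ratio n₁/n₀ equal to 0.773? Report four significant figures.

n₁/n₀ = (g₁/g₀) exp[−(E₁−E₀)/kT] = 0.773.
⇒ (E₁−E₀)/kT = ln((2/2)/0.773) = ln(1.29366) = 0.257475.
kT = 0.0707 eV / 0.257475 = 0.2746 eV.

0.2746 eV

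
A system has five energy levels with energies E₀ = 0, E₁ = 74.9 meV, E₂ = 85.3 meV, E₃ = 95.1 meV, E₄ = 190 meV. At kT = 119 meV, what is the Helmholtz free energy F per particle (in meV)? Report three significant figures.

-117 meV

Eᵢ/kT = 0, 0.62941, 0.71681, 0.79916, 1.5966.
Z = Σ e^(−Eᵢ/kT) = e^(−0) + e^(−0.62941) + e^(−0.71681) + e^(−0.79916) + e^(−1.5966) = 1.0000 + 0.53291 + 0.48831 + 0.44971 + 0.20258 = 2.6735.
F = −kT ln Z = −119 × ln(2.6735) = −119 × 0.98339 = -117 meV.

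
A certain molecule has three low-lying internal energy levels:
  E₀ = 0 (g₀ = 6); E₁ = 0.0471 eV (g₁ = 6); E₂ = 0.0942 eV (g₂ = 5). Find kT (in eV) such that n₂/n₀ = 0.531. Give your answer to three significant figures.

0.209 eV

n₂/n₀ = (g₂/g₀) exp[−(E₂−E₀)/kT] = 0.531.
⇒ (E₂−E₀)/kT = ln((5/6)/0.531) = ln(1.5694) = 0.45069.
kT = 0.0942 eV / 0.45069 = 0.209 eV.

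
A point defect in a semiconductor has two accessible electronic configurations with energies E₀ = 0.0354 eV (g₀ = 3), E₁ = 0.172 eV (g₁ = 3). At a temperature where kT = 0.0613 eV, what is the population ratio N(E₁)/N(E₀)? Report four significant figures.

n₁/n₀ = (g₁/g₀) exp[−(E₁−E₀)/kT] = (3/3) × exp(−(0.1366 eV)/(0.0613 eV)) = (3/3) × exp(-2.22838) = 0.1077.

0.1077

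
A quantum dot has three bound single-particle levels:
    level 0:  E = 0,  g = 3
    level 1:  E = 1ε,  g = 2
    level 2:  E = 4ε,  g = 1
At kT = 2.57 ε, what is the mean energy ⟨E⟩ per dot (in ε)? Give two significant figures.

0.48 ε

Eᵢ/kT = 0, 0.3891, 1.556.
Z = Σ gᵢe^(−Eᵢ/kT) = 3·e^(−0) + 2·e^(−0.3891) + 1·e^(−1.556) = 3.000 + 1.355 + 0.2110 = 4.566.
⟨E⟩ = Σ Eᵢ gᵢe^(−Eᵢ/kT) / Z = (0·3.000 + 1·1.355 + 4·0.2110) / 4.566 = 0.48 ε.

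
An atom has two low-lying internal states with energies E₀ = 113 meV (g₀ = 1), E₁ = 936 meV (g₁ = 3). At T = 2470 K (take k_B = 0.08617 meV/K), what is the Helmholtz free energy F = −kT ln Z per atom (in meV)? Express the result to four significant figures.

100.0 meV

k_BT = 0.08617 × 2470 K = 212.840 meV.
Eᵢ/kT = 0.530915, 4.39767.
Z = Σ gᵢe^(−Eᵢ/kT) = 1·e^(−0.530915) + 3·e^(−4.39767) = 0.588067 + 0.0369179 = 0.624985.
F = −kT ln Z = −212.840 × ln(0.624985) = −212.840 × -0.470028 = 100.0 meV.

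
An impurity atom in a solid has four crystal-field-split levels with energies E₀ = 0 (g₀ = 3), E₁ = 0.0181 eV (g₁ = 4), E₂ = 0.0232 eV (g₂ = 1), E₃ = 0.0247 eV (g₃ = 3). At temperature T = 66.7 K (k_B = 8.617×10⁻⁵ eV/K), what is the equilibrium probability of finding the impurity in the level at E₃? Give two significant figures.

0.013

k_BT = 8.617×10⁻⁵ × 66.7 K = 0.005748 eV.
Eᵢ/kT = 0, 3.149, 4.036, 4.297.
Z = Σ gᵢe^(−Eᵢ/kT) = 3·e^(−0) + 4·e^(−3.149) + 1·e^(−4.036) + 3·e^(−4.297) = 3.000 + 0.1716 + 0.01767 + 0.04083 = 3.230.
P₃ = g₃ e^(−E₃/kT) / Z = 0.04083/3.230 = 0.013.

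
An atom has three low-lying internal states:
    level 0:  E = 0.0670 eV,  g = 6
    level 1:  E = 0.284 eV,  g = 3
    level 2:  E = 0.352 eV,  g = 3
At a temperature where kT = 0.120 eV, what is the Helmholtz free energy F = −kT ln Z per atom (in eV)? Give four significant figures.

Eᵢ/kT = 0.558333, 2.36667, 2.93333.
Z = Σ gᵢe^(−Eᵢ/kT) = 6·e^(−0.558333) + 3·e^(−2.36667) + 3·e^(−2.93333) = 3.43297 + 0.281378 + 0.159659 = 3.87401.
F = −kT ln Z = −0.120 × ln(3.87401) = −0.120 × 1.35429 = -0.1625 eV.

-0.1625 eV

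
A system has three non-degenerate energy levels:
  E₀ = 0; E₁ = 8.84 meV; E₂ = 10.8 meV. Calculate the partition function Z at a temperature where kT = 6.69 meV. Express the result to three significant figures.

Eᵢ/kT = 0, 1.3214, 1.6143.
Z = Σ e^(−Eᵢ/kT) = e^(−0) + e^(−1.3214) + e^(−1.6143) = 1.0000 + 0.26676 + 0.19903 = 1.4658.

Z = 1.47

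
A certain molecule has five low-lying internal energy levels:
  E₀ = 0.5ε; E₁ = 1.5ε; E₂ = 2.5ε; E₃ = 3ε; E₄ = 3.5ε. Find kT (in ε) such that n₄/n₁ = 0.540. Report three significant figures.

3.25 ε

n₄/n₁ = exp[−(E₄−E₁)/kT] = 0.540.
⇒ (E₄−E₁)/kT = ln(1/0.540) = ln(1.8519) = 0.61621.
kT = 2.0ε / 0.61621 = 3.25 ε.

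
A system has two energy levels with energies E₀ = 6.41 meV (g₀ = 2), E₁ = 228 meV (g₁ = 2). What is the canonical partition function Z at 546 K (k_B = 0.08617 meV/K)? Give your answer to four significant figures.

Z = 1.761

k_BT = 0.08617 × 546 K = 47.0488 meV.
Eᵢ/kT = 0.136242, 4.84603.
Z = Σ gᵢe^(−Eᵢ/kT) = 2·e^(−0.136242) + 2·e^(−4.84603) = 1.74526 + 0.0157190 = 1.76098.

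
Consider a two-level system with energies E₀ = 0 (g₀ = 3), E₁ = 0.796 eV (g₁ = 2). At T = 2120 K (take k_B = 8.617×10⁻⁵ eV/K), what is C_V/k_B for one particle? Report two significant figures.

k_BT = 8.617×10⁻⁵ × 2120 K = 0.1827 eV.
Eᵢ/kT = 0, 4.357.
Z = Σ gᵢe^(−Eᵢ/kT) = 3·e^(−0) + 2·e^(−4.357) = 3.000 + 0.02563 = 3.026.
⟨E⟩ = 0.006742 eV, ⟨E²⟩ = 0.005367 eV².
C_V/k_B = (⟨E²⟩ − ⟨E⟩²)/(kT)² = (0.005367 − 0.00004545)/0.03338 = 0.16.

0.16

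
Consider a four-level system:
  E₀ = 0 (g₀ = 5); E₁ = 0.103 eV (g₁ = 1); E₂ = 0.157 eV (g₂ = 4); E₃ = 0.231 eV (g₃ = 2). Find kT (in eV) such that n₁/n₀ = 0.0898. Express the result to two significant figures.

0.13 eV

n₁/n₀ = (g₁/g₀) exp[−(E₁−E₀)/kT] = 0.0898.
⇒ (E₁−E₀)/kT = ln((1/5)/0.0898) = ln(2.227) = 0.8007.
kT = 0.103 eV / 0.8007 = 0.13 eV.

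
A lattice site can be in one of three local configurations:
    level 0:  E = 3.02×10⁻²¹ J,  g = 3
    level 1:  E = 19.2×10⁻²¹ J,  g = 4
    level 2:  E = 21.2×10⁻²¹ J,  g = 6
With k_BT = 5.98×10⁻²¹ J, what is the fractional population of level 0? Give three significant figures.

0.844

Eᵢ/kT = 0.50502, 3.2107, 3.5452.
Z = Σ gᵢe^(−Eᵢ/kT) = 3·e^(−0.50502) + 4·e^(−3.2107) + 6·e^(−3.5452) = 1.8105 + 0.16131 + 0.17318 = 2.1450.
P₀ = g₀ e^(−E₀/kT) / Z = 1.8105/2.1450 = 0.844.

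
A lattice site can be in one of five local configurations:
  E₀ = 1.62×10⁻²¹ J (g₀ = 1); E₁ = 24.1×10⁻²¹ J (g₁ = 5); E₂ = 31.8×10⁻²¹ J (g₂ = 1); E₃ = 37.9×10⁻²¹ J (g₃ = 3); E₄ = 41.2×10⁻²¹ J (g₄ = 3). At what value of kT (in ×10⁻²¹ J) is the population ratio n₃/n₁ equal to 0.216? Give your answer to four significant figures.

n₃/n₁ = (g₃/g₁) exp[−(E₃−E₁)/kT] = 0.216.
⇒ (E₃−E₁)/kT = ln((3/5)/0.216) = ln(2.77778) = 1.02165.
kT = 13.8 ×10⁻²¹ J / 1.02165 = 13.51 ×10⁻²¹ J.

13.51 ×10⁻²¹ J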